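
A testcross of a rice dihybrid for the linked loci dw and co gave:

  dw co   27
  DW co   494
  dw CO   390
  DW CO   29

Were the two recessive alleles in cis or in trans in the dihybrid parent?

trans

The two most frequent classes are DW co (494) and dw CO (390); these are the parental (non-recombinant) types.
So the F1 carried DW co on one chromosome and dw CO on the other — the recessive alleles are on opposite chromosomes (trans / repulsion).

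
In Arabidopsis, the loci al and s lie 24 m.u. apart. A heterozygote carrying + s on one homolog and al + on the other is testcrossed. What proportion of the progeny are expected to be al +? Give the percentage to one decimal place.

A map distance of 24 m.u. corresponds to a recombination frequency of 0.240.
The F1 is + s / al +, so al + is a parental gamete class with expected frequency (1 − r)/2 = 0.760/2 = 0.3800.
That is 0.3800 = 38.0% of the progeny.

38.0%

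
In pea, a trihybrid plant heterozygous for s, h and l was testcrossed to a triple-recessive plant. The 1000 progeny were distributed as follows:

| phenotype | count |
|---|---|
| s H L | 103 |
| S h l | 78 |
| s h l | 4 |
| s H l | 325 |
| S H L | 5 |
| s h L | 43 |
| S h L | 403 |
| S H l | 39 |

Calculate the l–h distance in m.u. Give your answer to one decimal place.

The two most frequent reciprocal classes, S h L and s H l, are the parental types, so the F1 was S h L / s H l.
The two rarest classes, S H L and s h l, are the double crossovers. Comparing them with the parentals, only the h allele has switched, so h is the middle locus and the order is s – h – l.
Crossovers in the h–l interval produce the single-crossover classes S h l and s H L (78 + 103 = 181) plus the double crossovers (9).
RF(h–l) = (181 + 9) / 1000 = 190/1000 = 0.1900 → 19.0 m.u.

19.0 m.u.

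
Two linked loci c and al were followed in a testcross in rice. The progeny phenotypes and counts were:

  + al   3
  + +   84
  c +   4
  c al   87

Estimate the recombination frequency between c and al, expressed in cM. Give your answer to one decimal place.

The two most frequent classes, + + (84) and c al (87), are the parental types, so the F1 was + + / c al.
The recombinant classes are + al and c +: 3 + 4 = 7.
Recombination frequency = 7/178 = 0.0393 ≈ 3.9%, i.e. 3.9 cM.

3.9 cM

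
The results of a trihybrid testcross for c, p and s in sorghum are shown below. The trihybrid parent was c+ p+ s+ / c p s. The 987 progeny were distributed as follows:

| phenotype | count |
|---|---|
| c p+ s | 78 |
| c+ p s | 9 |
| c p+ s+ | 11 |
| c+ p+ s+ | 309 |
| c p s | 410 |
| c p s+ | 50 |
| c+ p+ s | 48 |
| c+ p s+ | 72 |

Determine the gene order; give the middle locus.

The two rarest classes, c p+ s+ and c+ p s, are the double crossovers. Comparing them with the parentals, only the c allele has switched, so c is the middle locus and the order is s – c – p.

c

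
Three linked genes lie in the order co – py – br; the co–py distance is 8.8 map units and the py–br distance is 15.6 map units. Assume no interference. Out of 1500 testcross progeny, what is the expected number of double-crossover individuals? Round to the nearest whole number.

Map distances give recombination frequencies of 0.088 and 0.156 for the two intervals.
With no interference, expected double-crossover frequency = 0.088 × 0.156 = 0.01373.
Expected number = 0.01373 × 1500 = 20.59 ≈ 21.

21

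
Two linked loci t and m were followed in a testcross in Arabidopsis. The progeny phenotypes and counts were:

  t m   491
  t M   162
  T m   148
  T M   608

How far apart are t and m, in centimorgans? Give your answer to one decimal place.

The two most frequent classes, T M (608) and t m (491), are the parental types, so the F1 was T M / t m.
The recombinant classes are T m and t M: 148 + 162 = 310.
Recombination frequency = 310/1409 = 0.2200 ≈ 22.0%, i.e. 22.0 centimorgans.

22.0 centimorgans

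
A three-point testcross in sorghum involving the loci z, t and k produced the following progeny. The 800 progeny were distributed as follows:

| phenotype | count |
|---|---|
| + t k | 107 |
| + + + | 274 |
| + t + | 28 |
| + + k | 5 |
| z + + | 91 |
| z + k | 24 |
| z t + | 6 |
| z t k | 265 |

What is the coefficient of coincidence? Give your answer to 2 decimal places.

0.67

The two most frequent reciprocal classes, + + + and z t k, are the parental types, so the F1 was + + + / z t k.
The two rarest classes, + + k and z t +, are the double crossovers. Comparing them with the parentals, only the k allele has switched, so k is the middle locus and the order is z – k – t.
z–k: (198 + 11)/800 = 0.2612; k–t: (52 + 11)/800 = 0.0788.
Expected DCO frequency = 0.2612 × 0.0788 ≈ 0.02058; observed = 11/800 ≈ 0.01375.
Coefficient of coincidence = 0.01375/0.02058 ≈ 0.67.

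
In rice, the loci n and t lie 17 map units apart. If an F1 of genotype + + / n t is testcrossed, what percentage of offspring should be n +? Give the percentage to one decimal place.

A map distance of 17 map units corresponds to a recombination frequency of 0.170.
The F1 is + + / n t, so n + is a recombinant gamete class with expected frequency r/2 = 0.170/2 = 0.0850.
That is 0.0850 = 8.5% of the progeny.

8.5%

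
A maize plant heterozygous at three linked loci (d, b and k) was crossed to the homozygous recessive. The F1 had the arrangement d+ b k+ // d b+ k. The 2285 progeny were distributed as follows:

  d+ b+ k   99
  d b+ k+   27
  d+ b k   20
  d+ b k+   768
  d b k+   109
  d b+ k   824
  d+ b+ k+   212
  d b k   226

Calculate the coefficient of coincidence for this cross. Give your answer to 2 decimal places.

The two rarest classes, d+ b k and d b+ k+, are the double crossovers. Comparing them with the parentals, only the k allele has switched, so k is the middle locus and the order is b – k – d.
b–k: (438 + 47)/2285 = 0.2123; k–d: (208 + 47)/2285 = 0.1116.
Expected DCO frequency = 0.2123 × 0.1116 ≈ 0.02369; observed = 47/2285 ≈ 0.02057.
Coefficient of coincidence = 0.02057/0.02369 ≈ 0.87.

0.87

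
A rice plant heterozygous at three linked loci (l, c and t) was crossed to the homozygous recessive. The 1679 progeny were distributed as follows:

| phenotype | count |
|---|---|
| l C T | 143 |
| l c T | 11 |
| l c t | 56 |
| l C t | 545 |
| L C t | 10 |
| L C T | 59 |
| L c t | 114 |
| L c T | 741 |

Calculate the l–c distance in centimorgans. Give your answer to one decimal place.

The two most frequent reciprocal classes, l C t and L c T, are the parental types, so the F1 was l C t / L c T.
The two rarest classes, L C t and l c T, are the double crossovers. Comparing them with the parentals, only the l allele has switched, so l is the middle locus and the order is c – l – t.
Crossovers in the c–l interval produce the single-crossover classes l c t and L C T (56 + 59 = 115) plus the double crossovers (21).
RF(c–l) = (115 + 21) / 1679 = 136/1679 = 0.0810 → 8.1 centimorgans.

8.1 centimorgans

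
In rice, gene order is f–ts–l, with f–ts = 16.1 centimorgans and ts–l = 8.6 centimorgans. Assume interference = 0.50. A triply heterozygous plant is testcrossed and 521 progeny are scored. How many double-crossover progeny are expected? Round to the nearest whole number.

Map distances give recombination frequencies of 0.161 and 0.086 for the two intervals.
With interference 0.50 (so coincidence = 0.50), expected double-crossover frequency = 0.161 × 0.086 × 0.50 = 0.00692.
Expected number = 0.00692 × 521 = 3.61 ≈ 4.

4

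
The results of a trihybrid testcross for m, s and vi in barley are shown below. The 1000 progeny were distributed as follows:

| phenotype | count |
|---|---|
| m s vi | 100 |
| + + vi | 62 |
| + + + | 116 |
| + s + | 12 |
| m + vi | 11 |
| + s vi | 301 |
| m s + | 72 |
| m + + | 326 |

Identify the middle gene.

The two most frequent reciprocal classes, + s vi and m + +, are the parental types, so the F1 was + s vi / m + +.
The two rarest classes, + s + and m + vi, are the double crossovers. Comparing them with the parentals, only the vi allele has switched, so vi is the middle locus and the order is s – vi – m.

vi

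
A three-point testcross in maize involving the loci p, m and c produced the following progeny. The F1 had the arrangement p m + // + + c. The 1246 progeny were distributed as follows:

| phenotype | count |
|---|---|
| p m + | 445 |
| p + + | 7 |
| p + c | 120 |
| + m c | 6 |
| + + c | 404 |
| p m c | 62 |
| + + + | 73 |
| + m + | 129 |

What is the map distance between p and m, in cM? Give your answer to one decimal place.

The two rarest classes, p + + and + m c, are the double crossovers. Comparing them with the parentals, only the m allele has switched, so m is the middle locus and the order is c – m – p.
Crossovers in the m–p interval produce the single-crossover classes + m + and p + c (129 + 120 = 249) plus the double crossovers (13).
RF(m–p) = (249 + 13) / 1246 = 262/1246 = 0.2103 → 21.0 cM.

21.0 cM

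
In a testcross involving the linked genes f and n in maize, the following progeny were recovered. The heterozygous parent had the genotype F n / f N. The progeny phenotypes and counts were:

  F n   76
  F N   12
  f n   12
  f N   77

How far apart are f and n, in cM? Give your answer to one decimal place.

The recombinant classes are F N and f n: 12 + 12 = 24.
Recombination frequency = 24/177 = 0.1356 ≈ 13.6%, i.e. 13.6 cM.

13.6 cM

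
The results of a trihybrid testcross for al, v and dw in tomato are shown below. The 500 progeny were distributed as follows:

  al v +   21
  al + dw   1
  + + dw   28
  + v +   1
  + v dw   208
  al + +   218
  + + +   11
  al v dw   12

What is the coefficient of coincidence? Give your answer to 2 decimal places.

0.78

The two most frequent reciprocal classes, al + + and + v dw, are the parental types, so the F1 was al + + / + v dw.
The two rarest classes, al + dw and + v +, are the double crossovers. Comparing them with the parentals, only the dw allele has switched, so dw is the middle locus and the order is al – dw – v.
al–dw: (23 + 2)/500 = 0.0500; dw–v: (49 + 2)/500 = 0.1020.
Expected DCO frequency = 0.0500 × 0.1020 ≈ 0.00510; observed = 2/500 ≈ 0.00400.
Coefficient of coincidence = 0.00400/0.00510 ≈ 0.78.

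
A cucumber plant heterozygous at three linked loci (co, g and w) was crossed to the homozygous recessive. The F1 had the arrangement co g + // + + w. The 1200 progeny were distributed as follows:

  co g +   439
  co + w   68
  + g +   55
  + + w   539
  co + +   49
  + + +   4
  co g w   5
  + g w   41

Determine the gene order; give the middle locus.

The two rarest classes, co g w and + + +, are the double crossovers. Comparing them with the parentals, only the w allele has switched, so w is the middle locus and the order is g – w – co.

w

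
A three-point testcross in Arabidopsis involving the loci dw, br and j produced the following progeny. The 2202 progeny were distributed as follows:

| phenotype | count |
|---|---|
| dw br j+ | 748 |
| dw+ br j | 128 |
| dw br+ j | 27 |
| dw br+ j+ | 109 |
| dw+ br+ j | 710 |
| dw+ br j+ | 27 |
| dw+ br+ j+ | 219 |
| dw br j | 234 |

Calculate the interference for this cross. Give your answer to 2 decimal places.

0.19

The two most frequent reciprocal classes, dw br j+ and dw+ br+ j, are the parental types, so the F1 was dw br j+ / dw+ br+ j.
The two rarest classes, dw+ br j+ and dw br+ j, are the double crossovers. Comparing them with the parentals, only the dw allele has switched, so dw is the middle locus and the order is j – dw – br.
j–dw: (453 + 54)/2202 = 0.2302; dw–br: (237 + 54)/2202 = 0.1322.
Expected DCO frequency = 0.2302 × 0.1322 ≈ 0.03043; observed = 54/2202 ≈ 0.02452.
Coefficient of coincidence = 0.02452/0.03043 ≈ 0.81; interference = 1 − 0.81 = 0.19.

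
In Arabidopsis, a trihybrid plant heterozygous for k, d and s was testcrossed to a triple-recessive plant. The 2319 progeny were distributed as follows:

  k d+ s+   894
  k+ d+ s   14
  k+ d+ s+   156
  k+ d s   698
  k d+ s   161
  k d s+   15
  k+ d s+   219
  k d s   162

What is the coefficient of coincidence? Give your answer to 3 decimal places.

The two most frequent reciprocal classes, k d+ s+ and k+ d s, are the parental types, so the F1 was k d+ s+ / k+ d s.
The two rarest classes, k d s+ and k+ d+ s, are the double crossovers. Comparing them with the parentals, only the d allele has switched, so d is the middle locus and the order is k – d – s.
k–d: (318 + 29)/2319 = 0.1496; d–s: (380 + 29)/2319 = 0.1764.
Expected DCO frequency = 0.1496 × 0.1764 ≈ 0.02639; observed = 29/2319 ≈ 0.01251.
Coefficient of coincidence = 0.01251/0.02639 ≈ 0.474.

0.474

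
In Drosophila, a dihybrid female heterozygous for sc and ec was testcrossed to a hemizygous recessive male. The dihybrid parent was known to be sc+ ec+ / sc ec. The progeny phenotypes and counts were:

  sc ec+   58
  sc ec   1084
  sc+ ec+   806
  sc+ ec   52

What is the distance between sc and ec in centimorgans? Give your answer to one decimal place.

The recombinant classes are sc+ ec and sc ec+: 52 + 58 = 110.
Recombination frequency = 110/2000 = 0.0550 ≈ 5.5%, i.e. 5.5 centimorgans.

5.5 centimorgans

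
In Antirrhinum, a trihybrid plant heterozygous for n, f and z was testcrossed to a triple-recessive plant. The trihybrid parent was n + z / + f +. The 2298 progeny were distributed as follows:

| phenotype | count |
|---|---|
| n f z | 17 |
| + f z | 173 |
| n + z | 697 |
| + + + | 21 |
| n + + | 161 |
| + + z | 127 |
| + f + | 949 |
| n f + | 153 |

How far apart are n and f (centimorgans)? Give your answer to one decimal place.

The two rarest classes, n f z and + + +, are the double crossovers. Comparing them with the parentals, only the f allele has switched, so f is the middle locus and the order is z – f – n.
Crossovers in the f–n interval produce the single-crossover classes + + z and n f + (127 + 153 = 280) plus the double crossovers (38).
RF(f–n) = (280 + 38) / 2298 = 318/2298 = 0.1384 → 13.8 centimorgans.

13.8 centimorgans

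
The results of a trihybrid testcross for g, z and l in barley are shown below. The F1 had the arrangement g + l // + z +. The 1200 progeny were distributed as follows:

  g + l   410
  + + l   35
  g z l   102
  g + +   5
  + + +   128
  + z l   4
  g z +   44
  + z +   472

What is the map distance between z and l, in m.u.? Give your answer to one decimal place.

The two rarest classes, g + + and + z l, are the double crossovers. Comparing them with the parentals, only the l allele has switched, so l is the middle locus and the order is g – l – z.
Crossovers in the l–z interval produce the single-crossover classes g z l and + + + (102 + 128 = 230) plus the double crossovers (9).
RF(l–z) = (230 + 9) / 1200 = 239/1200 = 0.1992 → 19.9 m.u.

19.9 m.u.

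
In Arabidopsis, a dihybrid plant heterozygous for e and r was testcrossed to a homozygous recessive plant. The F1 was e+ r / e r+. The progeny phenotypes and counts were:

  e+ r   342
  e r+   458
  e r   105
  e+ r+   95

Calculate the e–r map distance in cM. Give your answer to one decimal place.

20.0 cM

The recombinant classes are e+ r+ and e r: 95 + 105 = 200.
Recombination frequency = 200/1000 = 0.2000 ≈ 20.0%, i.e. 20.0 cM.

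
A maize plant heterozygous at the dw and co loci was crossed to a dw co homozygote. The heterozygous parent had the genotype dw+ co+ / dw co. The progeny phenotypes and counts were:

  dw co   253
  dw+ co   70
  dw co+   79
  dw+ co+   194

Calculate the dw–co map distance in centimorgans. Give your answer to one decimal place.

25.0 centimorgans

The recombinant classes are dw+ co and dw co+: 70 + 79 = 149.
Recombination frequency = 149/596 = 0.2500 ≈ 25.0%, i.e. 25.0 centimorgans.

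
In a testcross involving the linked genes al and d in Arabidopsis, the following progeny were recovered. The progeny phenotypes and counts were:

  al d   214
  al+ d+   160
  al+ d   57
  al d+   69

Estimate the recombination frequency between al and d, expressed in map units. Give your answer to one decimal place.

The two most frequent classes, al+ d+ (160) and al d (214), are the parental types, so the F1 was al+ d+ / al d.
The recombinant classes are al+ d and al d+: 57 + 69 = 126.
Recombination frequency = 126/500 = 0.2520 ≈ 25.2%, i.e. 25.2 map units.

25.2 map units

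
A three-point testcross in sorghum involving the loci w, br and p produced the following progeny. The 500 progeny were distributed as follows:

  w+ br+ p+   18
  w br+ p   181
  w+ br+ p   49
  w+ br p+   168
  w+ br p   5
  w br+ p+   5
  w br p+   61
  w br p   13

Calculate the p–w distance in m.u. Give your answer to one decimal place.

The two most frequent reciprocal classes, w+ br p+ and w br+ p, are the parental types, so the F1 was w+ br p+ / w br+ p.
The two rarest classes, w+ br p and w br+ p+, are the double crossovers. Comparing them with the parentals, only the p allele has switched, so p is the middle locus and the order is w – p – br.
Crossovers in the w–p interval produce the single-crossover classes w br p+ and w+ br+ p (61 + 49 = 110) plus the double crossovers (10).
RF(w–p) = (110 + 10) / 500 = 120/500 = 0.2400 → 24.0 m.u.

24.0 m.u.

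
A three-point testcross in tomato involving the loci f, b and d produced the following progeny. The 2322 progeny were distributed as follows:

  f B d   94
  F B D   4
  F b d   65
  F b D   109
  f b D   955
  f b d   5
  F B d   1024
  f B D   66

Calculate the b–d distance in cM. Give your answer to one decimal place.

The two most frequent reciprocal classes, F B d and f b D, are the parental types, so the F1 was F B d / f b D.
The two rarest classes, F B D and f b d, are the double crossovers. Comparing them with the parentals, only the d allele has switched, so d is the middle locus and the order is b – d – f.
Crossovers in the b–d interval produce the single-crossover classes F b d and f B D (65 + 66 = 131) plus the double crossovers (9).
RF(b–d) = (131 + 9) / 2322 = 140/2322 = 0.0603 → 6.0 cM.

6.0 cM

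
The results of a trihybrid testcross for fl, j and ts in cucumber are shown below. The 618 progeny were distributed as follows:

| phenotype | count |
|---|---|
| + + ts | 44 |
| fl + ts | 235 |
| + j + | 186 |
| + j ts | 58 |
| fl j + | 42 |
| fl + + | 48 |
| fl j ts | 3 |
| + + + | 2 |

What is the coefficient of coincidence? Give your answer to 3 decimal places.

The two most frequent reciprocal classes, + j + and fl + ts, are the parental types, so the F1 was + j + / fl + ts.
The two rarest classes, + + + and fl j ts, are the double crossovers. Comparing them with the parentals, only the j allele has switched, so j is the middle locus and the order is fl – j – ts.
fl–j: (86 + 5)/618 = 0.1472; j–ts: (106 + 5)/618 = 0.1796.
Expected DCO frequency = 0.1472 × 0.1796 ≈ 0.02644; observed = 5/618 ≈ 0.00809.
Coefficient of coincidence = 0.00809/0.02644 ≈ 0.306.

0.306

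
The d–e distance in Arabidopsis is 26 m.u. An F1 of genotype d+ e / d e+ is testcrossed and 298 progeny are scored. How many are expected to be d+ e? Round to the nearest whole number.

110

A map distance of 26 m.u. corresponds to a recombination frequency of 0.260.
The F1 is d+ e / d e+, so d+ e is a parental gamete class with expected frequency (1 − r)/2 = 0.740/2 = 0.3700.
Expected number = 0.3700 × 298 = 110.26 ≈ 110.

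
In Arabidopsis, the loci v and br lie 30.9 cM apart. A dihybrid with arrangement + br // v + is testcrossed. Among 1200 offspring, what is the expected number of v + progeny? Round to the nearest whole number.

A map distance of 30.9 cM corresponds to a recombination frequency of 0.309.
The F1 is + br / v +, so v + is a parental gamete class with expected frequency (1 − r)/2 = 0.691/2 = 0.3455.
Expected number = 0.3455 × 1200 = 414.60 ≈ 415.

415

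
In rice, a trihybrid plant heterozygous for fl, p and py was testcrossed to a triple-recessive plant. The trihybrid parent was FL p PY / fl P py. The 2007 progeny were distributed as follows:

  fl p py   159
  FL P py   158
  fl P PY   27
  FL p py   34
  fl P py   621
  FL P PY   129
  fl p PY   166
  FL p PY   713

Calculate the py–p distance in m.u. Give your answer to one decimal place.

17.4 m.u.

The two rarest classes, FL p py and fl P PY, are the double crossovers. Comparing them with the parentals, only the py allele has switched, so py is the middle locus and the order is p – py – fl.
Crossovers in the p–py interval produce the single-crossover classes FL P PY and fl p py (129 + 159 = 288) plus the double crossovers (61).
RF(p–py) = (288 + 61) / 2007 = 349/2007 = 0.1739 → 17.4 m.u.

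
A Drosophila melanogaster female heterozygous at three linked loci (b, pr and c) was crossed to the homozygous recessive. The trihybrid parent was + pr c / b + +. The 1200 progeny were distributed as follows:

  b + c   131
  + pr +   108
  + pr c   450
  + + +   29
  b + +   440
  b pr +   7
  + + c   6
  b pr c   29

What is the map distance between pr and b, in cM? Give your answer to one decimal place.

5.9 cM

The two rarest classes, + + c and b pr +, are the double crossovers. Comparing them with the parentals, only the pr allele has switched, so pr is the middle locus and the order is b – pr – c.
Crossovers in the b–pr interval produce the single-crossover classes b pr c and + + + (29 + 29 = 58) plus the double crossovers (13).
RF(b–pr) = (58 + 13) / 1200 = 71/1200 = 0.0592 → 5.9 cM.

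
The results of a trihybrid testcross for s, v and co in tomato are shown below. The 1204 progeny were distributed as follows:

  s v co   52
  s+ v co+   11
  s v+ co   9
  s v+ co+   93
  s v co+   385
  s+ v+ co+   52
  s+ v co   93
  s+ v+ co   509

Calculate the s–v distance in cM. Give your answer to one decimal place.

The two most frequent reciprocal classes, s+ v+ co and s v co+, are the parental types, so the F1 was s+ v+ co / s v co+.
The two rarest classes, s v+ co and s+ v co+, are the double crossovers. Comparing them with the parentals, only the s allele has switched, so s is the middle locus and the order is co – s – v.
Crossovers in the s–v interval produce the single-crossover classes s+ v co and s v+ co+ (93 + 93 = 186) plus the double crossovers (20).
RF(s–v) = (186 + 20) / 1204 = 206/1204 = 0.1711 → 17.1 cM.

17.1 cM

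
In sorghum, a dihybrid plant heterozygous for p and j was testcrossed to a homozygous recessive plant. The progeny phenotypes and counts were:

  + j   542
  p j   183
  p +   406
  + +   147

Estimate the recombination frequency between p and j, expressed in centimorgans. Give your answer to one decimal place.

The two most frequent classes, + j (542) and p + (406), are the parental types, so the F1 was + j / p +.
The recombinant classes are + + and p j: 147 + 183 = 330.
Recombination frequency = 330/1278 = 0.2582 ≈ 25.8%, i.e. 25.8 centimorgans.

25.8 centimorgans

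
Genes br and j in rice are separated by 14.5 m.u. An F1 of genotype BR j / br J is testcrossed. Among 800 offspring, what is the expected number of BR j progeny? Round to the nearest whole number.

A map distance of 14.5 m.u. corresponds to a recombination frequency of 0.145.
The F1 is BR j / br J, so BR j is a parental gamete class with expected frequency (1 − r)/2 = 0.855/2 = 0.4275.
Expected number = 0.4275 × 800 = 342.00 ≈ 342.

342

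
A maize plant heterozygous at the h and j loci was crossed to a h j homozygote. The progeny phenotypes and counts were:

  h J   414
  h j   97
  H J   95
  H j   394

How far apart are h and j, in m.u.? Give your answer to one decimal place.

19.2 m.u.

The two most frequent classes, H j (394) and h J (414), are the parental types, so the F1 was H j / h J.
The recombinant classes are H J and h j: 95 + 97 = 192.
Recombination frequency = 192/1000 = 0.1920 ≈ 19.2%, i.e. 19.2 m.u.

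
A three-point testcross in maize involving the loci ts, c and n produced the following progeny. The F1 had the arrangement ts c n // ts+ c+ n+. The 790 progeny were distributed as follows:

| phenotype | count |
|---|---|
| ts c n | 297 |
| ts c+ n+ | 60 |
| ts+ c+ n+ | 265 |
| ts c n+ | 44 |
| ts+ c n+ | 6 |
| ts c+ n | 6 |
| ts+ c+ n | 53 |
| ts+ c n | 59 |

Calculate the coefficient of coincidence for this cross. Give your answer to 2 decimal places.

0.66

The two rarest classes, ts c+ n and ts+ c n+, are the double crossovers. Comparing them with the parentals, only the c allele has switched, so c is the middle locus and the order is ts – c – n.
ts–c: (119 + 12)/790 = 0.1658; c–n: (97 + 12)/790 = 0.1380.
Expected DCO frequency = 0.1658 × 0.1380 ≈ 0.02288; observed = 12/790 ≈ 0.01519.
Coefficient of coincidence = 0.01519/0.02288 ≈ 0.66.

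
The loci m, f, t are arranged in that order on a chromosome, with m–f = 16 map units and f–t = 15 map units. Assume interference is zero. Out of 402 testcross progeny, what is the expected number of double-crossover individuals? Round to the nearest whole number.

Map distances give recombination frequencies of 0.160 and 0.150 for the two intervals.
With no interference, expected double-crossover frequency = 0.160 × 0.150 = 0.02400.
Expected number = 0.02400 × 402 = 9.65 ≈ 10.

10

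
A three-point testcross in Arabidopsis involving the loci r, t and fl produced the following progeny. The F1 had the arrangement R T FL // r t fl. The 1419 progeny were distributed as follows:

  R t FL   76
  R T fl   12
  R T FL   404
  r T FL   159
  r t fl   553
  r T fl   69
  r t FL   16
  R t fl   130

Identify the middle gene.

fl

The two rarest classes, R T fl and r t FL, are the double crossovers. Comparing them with the parentals, only the fl allele has switched, so fl is the middle locus and the order is t – fl – r.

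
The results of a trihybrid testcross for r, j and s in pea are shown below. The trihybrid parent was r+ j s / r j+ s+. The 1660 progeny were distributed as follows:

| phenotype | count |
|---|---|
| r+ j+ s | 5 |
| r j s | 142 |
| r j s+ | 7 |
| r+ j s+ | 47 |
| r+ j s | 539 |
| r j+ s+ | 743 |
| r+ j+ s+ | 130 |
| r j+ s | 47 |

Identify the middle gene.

The two rarest classes, r+ j+ s and r j s+, are the double crossovers. Comparing them with the parentals, only the j allele has switched, so j is the middle locus and the order is r – j – s.

j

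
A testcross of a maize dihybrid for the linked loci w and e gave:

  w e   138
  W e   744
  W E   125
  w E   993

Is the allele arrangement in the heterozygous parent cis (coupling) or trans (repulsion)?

trans

The two most frequent classes are W e (744) and w E (993); these are the parental (non-recombinant) types.
So the F1 carried W e on one chromosome and w E on the other — the recessive alleles are on opposite chromosomes (trans / repulsion).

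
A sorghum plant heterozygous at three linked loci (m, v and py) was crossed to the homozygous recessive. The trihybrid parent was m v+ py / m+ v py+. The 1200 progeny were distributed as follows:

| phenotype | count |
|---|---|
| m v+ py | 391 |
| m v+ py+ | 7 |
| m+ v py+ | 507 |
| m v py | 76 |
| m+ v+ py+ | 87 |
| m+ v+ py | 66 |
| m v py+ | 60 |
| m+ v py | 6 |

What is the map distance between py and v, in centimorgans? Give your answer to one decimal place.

The two rarest classes, m v+ py+ and m+ v py, are the double crossovers. Comparing them with the parentals, only the py allele has switched, so py is the middle locus and the order is m – py – v.
Crossovers in the py–v interval produce the single-crossover classes m v py and m+ v+ py+ (76 + 87 = 163) plus the double crossovers (13).
RF(py–v) = (163 + 13) / 1200 = 176/1200 = 0.1467 → 14.7 centimorgans.

14.7 centimorgans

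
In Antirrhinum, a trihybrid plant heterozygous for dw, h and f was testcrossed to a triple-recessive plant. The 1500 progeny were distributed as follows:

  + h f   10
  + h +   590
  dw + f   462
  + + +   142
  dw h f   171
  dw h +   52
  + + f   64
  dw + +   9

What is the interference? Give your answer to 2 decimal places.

0.36

The two most frequent reciprocal classes, + h + and dw + f, are the parental types, so the F1 was + h + / dw + f.
The two rarest classes, + h f and dw + +, are the double crossovers. Comparing them with the parentals, only the f allele has switched, so f is the middle locus and the order is h – f – dw.
h–f: (313 + 19)/1500 = 0.2213; f–dw: (116 + 19)/1500 = 0.0900.
Expected DCO frequency = 0.2213 × 0.0900 ≈ 0.01992; observed = 19/1500 ≈ 0.01267.
Coefficient of coincidence = 0.01267/0.01992 ≈ 0.64; interference = 1 − 0.64 = 0.36.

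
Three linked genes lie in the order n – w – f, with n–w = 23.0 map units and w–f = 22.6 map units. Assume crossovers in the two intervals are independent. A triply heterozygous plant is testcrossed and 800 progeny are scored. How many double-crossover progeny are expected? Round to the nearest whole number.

Map distances give recombination frequencies of 0.230 and 0.226 for the two intervals.
With no interference, expected double-crossover frequency = 0.230 × 0.226 = 0.05198.
Expected number = 0.05198 × 800 = 41.58 ≈ 42.

42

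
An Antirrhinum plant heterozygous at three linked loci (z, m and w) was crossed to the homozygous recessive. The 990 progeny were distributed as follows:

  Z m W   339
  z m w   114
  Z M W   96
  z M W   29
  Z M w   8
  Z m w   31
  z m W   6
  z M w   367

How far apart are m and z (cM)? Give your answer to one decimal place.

22.6 cM

The two most frequent reciprocal classes, Z m W and z M w, are the parental types, so the F1 was Z m W / z M w.
The two rarest classes, z m W and Z M w, are the double crossovers. Comparing them with the parentals, only the z allele has switched, so z is the middle locus and the order is w – z – m.
Crossovers in the z–m interval produce the single-crossover classes Z M W and z m w (96 + 114 = 210) plus the double crossovers (14).
RF(z–m) = (210 + 14) / 990 = 224/990 = 0.2263 → 22.6 cM.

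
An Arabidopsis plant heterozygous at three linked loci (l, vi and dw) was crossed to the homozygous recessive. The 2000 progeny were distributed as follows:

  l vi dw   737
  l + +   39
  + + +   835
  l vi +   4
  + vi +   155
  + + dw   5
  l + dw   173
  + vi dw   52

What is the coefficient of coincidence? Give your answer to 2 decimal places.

0.53

The two most frequent reciprocal classes, + + + and l vi dw, are the parental types, so the F1 was + + + / l vi dw.
The two rarest classes, + + dw and l vi +, are the double crossovers. Comparing them with the parentals, only the dw allele has switched, so dw is the middle locus and the order is vi – dw – l.
vi–dw: (328 + 9)/2000 = 0.1685; dw–l: (91 + 9)/2000 = 0.0500.
Expected DCO frequency = 0.1685 × 0.0500 ≈ 0.00843; observed = 9/2000 ≈ 0.00450.
Coefficient of coincidence = 0.00450/0.00843 ≈ 0.53.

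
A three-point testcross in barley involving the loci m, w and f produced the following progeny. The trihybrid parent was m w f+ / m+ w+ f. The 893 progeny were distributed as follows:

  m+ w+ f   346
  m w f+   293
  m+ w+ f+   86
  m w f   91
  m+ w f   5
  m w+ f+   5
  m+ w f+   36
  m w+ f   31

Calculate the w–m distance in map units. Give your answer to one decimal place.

The two rarest classes, m w+ f+ and m+ w f, are the double crossovers. Comparing them with the parentals, only the w allele has switched, so w is the middle locus and the order is f – w – m.
Crossovers in the w–m interval produce the single-crossover classes m+ w f+ and m w+ f (36 + 31 = 67) plus the double crossovers (10).
RF(w–m) = (67 + 10) / 893 = 77/893 = 0.0862 → 8.6 map units.

8.6 map units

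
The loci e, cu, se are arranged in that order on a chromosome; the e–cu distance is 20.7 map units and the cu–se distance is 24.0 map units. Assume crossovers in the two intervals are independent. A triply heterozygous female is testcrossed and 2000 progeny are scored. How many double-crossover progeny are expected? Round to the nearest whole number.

Map distances give recombination frequencies of 0.207 and 0.240 for the two intervals.
With no interference, expected double-crossover frequency = 0.207 × 0.240 = 0.04968.
Expected number = 0.04968 × 2000 = 99.36 ≈ 99.

99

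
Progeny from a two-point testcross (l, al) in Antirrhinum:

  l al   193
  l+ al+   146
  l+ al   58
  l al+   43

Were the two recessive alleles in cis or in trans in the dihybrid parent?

cis

The two most frequent classes are l+ al+ (146) and l al (193); these are the parental (non-recombinant) types.
So the F1 carried l+ al+ on one chromosome and l al on the other — the recessive alleles are on the same chromosome (cis / coupling).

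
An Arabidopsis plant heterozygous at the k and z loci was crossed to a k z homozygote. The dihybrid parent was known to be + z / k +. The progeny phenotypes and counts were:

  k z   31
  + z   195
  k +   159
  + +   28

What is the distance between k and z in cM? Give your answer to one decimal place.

The recombinant classes are + + and k z: 28 + 31 = 59.
Recombination frequency = 59/413 = 0.1429 ≈ 14.3%, i.e. 14.3 cM.

14.3 cM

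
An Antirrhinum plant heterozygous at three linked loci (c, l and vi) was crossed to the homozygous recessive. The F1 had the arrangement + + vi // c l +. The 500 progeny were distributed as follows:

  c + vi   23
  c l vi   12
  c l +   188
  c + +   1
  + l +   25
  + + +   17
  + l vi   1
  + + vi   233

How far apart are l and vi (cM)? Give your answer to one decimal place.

The two rarest classes, + l vi and c + +, are the double crossovers. Comparing them with the parentals, only the l allele has switched, so l is the middle locus and the order is vi – l – c.
Crossovers in the vi–l interval produce the single-crossover classes + + + and c l vi (17 + 12 = 29) plus the double crossovers (2).
RF(vi–l) = (29 + 2) / 500 = 31/500 = 0.0620 → 6.2 cM.

6.2 cM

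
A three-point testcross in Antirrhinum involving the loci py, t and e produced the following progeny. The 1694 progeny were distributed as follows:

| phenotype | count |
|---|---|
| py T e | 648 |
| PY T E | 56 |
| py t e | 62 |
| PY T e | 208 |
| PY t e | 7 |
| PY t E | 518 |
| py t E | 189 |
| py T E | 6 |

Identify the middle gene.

e

The two most frequent reciprocal classes, PY t E and py T e, are the parental types, so the F1 was PY t E / py T e.
The two rarest classes, PY t e and py T E, are the double crossovers. Comparing them with the parentals, only the e allele has switched, so e is the middle locus and the order is t – e – py.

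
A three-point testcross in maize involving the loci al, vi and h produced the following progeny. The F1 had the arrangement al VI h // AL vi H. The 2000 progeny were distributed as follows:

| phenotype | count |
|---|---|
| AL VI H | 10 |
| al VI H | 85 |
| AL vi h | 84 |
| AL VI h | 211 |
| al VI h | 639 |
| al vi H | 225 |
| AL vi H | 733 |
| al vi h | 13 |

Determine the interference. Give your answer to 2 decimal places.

0.48

The two rarest classes, al vi h and AL VI H, are the double crossovers. Comparing them with the parentals, only the vi allele has switched, so vi is the middle locus and the order is h – vi – al.
h–vi: (169 + 23)/2000 = 0.0960; vi–al: (436 + 23)/2000 = 0.2295.
Expected DCO frequency = 0.0960 × 0.2295 ≈ 0.02203; observed = 23/2000 ≈ 0.01150.
Coefficient of coincidence = 0.01150/0.02203 ≈ 0.52; interference = 1 − 0.52 = 0.48.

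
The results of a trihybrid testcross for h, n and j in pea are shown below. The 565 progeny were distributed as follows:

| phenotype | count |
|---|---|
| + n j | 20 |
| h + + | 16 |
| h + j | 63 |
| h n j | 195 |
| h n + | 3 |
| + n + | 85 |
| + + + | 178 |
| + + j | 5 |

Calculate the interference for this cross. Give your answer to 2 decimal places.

The two most frequent reciprocal classes, h n j and + + +, are the parental types, so the F1 was h n j / + + +.
The two rarest classes, h n + and + + j, are the double crossovers. Comparing them with the parentals, only the j allele has switched, so j is the middle locus and the order is h – j – n.
h–j: (36 + 8)/565 = 0.0779; j–n: (148 + 8)/565 = 0.2761.
Expected DCO frequency = 0.0779 × 0.2761 ≈ 0.02151; observed = 8/565 ≈ 0.01416.
Coefficient of coincidence = 0.01416/0.02151 ≈ 0.66; interference = 1 − 0.66 = 0.34.

0.34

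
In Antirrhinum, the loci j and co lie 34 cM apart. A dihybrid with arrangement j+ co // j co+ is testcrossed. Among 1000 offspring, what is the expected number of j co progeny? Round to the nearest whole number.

170

A map distance of 34 cM corresponds to a recombination frequency of 0.340.
The F1 is j+ co / j co+, so j co is a recombinant gamete class with expected frequency r/2 = 0.340/2 = 0.1700.
Expected number = 0.1700 × 1000 = 170.00 ≈ 170.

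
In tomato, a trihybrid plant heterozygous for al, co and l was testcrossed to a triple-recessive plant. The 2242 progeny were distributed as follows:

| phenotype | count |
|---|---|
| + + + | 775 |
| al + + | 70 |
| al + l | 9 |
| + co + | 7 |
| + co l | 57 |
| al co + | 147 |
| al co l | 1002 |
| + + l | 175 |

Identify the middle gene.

The two most frequent reciprocal classes, al co l and + + +, are the parental types, so the F1 was al co l / + + +.
The two rarest classes, al + l and + co +, are the double crossovers. Comparing them with the parentals, only the co allele has switched, so co is the middle locus and the order is al – co – l.

co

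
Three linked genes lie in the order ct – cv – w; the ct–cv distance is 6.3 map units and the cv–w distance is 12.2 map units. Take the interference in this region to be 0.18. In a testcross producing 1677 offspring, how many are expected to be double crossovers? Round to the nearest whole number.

Map distances give recombination frequencies of 0.063 and 0.122 for the two intervals.
With interference 0.18 (so coincidence = 0.82), expected double-crossover frequency = 0.063 × 0.122 × 0.82 = 0.00630.
Expected number = 0.00630 × 1677 = 10.57 ≈ 11.

11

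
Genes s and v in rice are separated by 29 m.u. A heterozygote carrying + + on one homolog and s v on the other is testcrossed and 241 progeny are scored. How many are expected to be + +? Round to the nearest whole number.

86

A map distance of 29 m.u. corresponds to a recombination frequency of 0.290.
The F1 is + + / s v, so + + is a parental gamete class with expected frequency (1 − r)/2 = 0.710/2 = 0.3550.
Expected number = 0.3550 × 241 = 85.55 ≈ 86.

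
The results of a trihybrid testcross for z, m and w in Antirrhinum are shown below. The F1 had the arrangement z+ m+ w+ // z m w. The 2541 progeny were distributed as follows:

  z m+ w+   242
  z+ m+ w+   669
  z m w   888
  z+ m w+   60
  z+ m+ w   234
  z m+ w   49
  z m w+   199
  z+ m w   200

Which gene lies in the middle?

m

The two rarest classes, z+ m w+ and z m+ w, are the double crossovers. Comparing them with the parentals, only the m allele has switched, so m is the middle locus and the order is w – m – z.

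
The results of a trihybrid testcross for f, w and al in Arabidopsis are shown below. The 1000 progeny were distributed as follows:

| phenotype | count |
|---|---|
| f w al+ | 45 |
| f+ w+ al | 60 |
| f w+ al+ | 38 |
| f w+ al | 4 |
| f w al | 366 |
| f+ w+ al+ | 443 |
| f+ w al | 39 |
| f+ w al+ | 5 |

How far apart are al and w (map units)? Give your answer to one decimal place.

11.4 map units

The two most frequent reciprocal classes, f w al and f+ w+ al+, are the parental types, so the F1 was f w al / f+ w+ al+.
The two rarest classes, f w+ al and f+ w al+, are the double crossovers. Comparing them with the parentals, only the w allele has switched, so w is the middle locus and the order is f – w – al.
Crossovers in the w–al interval produce the single-crossover classes f w al+ and f+ w+ al (45 + 60 = 105) plus the double crossovers (9).
RF(w–al) = (105 + 9) / 1000 = 114/1000 = 0.1140 → 11.4 map units.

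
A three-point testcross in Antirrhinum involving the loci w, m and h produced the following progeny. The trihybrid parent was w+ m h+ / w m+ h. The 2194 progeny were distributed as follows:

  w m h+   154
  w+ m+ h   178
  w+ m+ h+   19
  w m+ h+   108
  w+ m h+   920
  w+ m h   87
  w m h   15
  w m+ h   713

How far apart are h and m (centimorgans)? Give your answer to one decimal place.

10.4 centimorgans

The two rarest classes, w+ m+ h+ and w m h, are the double crossovers. Comparing them with the parentals, only the m allele has switched, so m is the middle locus and the order is w – m – h.
Crossovers in the m–h interval produce the single-crossover classes w+ m h and w m+ h+ (87 + 108 = 195) plus the double crossovers (34).
RF(m–h) = (195 + 34) / 2194 = 229/2194 = 0.1044 → 10.4 centimorgans.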